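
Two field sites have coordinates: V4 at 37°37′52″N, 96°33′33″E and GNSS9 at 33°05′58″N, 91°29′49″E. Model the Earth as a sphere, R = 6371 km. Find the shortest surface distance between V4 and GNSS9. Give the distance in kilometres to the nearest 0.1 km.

V4: φ = +37.63111°, λ = +96.55917°
GNSS9: φ = +33.09944°, λ = +91.49694°
Δφ = -4.5317°,  Δλ = -5.0622°
a = sin²(Δφ/2) + cos φ₁ cos φ₂ sin²(Δλ/2) = 0.002857
c = 2·arcsin(√a) = 0.106952 rad = 6.1279°
d = R·c = 6371 × 0.106952 = 681.4 km

681.4 km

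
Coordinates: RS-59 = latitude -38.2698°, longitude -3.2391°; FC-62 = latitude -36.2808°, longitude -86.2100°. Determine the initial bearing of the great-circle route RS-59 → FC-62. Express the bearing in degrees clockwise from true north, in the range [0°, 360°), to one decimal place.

243.2°

Δλ = -82.9709°
y = sin Δλ · cos φ₂ = -0.800068
x = cos φ₁ sin φ₂ − sin φ₁ cos φ₂ cos Δλ = -0.403480
θ = atan2(y, x) = -116.7621° → 243.2379° (mod 360°)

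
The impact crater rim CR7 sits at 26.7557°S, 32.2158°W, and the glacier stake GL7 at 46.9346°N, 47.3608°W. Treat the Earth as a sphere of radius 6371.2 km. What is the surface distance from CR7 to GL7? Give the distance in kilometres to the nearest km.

8334 km

Δφ = 73.6903°,  Δλ = -15.1450°
a = sin²(Δφ/2) + cos φ₁ cos φ₂ sin²(Δλ/2) = 0.370174
c = 2·arcsin(√a) = 1.308134 rad = 74.9506°
d = R·c = 6371.2 × 1.308134 = 8334.4 km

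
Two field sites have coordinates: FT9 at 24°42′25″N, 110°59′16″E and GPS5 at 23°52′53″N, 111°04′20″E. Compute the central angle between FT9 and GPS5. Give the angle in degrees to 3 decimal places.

0.829°

FT9: φ = +24.70694°, λ = +110.98778°
GPS5: φ = +23.88139°, λ = +111.07222°
Δφ = -0.8256°,  Δλ = 0.0844°
a = sin²(Δφ/2) + cos φ₁ cos φ₂ sin²(Δλ/2) = 0.000052
c = 2·arcsin(√a) = 0.014471 rad = 0.8291°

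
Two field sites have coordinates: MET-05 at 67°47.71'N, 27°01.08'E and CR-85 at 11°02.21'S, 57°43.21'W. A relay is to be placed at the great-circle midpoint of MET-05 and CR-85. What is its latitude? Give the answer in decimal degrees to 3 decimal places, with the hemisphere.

MET-05: φ = +67.79517°, λ = +27.01800°
CR-85: φ = -11.03683°, λ = -57.72017°
Bx = cos φ₂ cos Δλ = 0.090011,  By = cos φ₂ sin Δλ = -0.977368
φₘ = atan2(sin φ₁ + sin φ₂, √((cos φ₁ + Bx)² + By²)) = 34.12684°
λₘ = λ₁ + atan2(By, cos φ₁ + Bx) = -37.39852°

34.127°N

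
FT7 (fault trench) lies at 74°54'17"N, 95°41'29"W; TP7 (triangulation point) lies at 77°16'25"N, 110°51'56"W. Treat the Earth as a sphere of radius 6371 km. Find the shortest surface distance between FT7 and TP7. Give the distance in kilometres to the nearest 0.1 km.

481.5 km

FT7: φ = +74.90472°, λ = -95.69139°
TP7: φ = +77.27361°, λ = -110.86556°
Δφ = 2.3689°,  Δλ = -15.1742°
a = sin²(Δφ/2) + cos φ₁ cos φ₂ sin²(Δλ/2) = 0.001427
c = 2·arcsin(√a) = 0.075580 rad = 4.3304°
d = R·c = 6371 × 0.075580 = 481.5 km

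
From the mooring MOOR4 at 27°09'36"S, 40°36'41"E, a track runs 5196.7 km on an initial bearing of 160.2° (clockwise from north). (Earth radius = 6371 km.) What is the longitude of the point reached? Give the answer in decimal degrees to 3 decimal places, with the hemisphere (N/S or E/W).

80.317°E

MOOR4: φ = -27.16000°, λ = +40.61139°
δ = d/R = 5196.7/6371 = 0.815680 rad
φ₂ = arcsin(sin φ₁ cos δ + cos φ₁ sin δ cos θ)
   = arcsin(-0.45648·0.68537 + 0.88974·0.72819·-0.94088) = -67.28721°
λ₂ = λ₁ + atan2(sin θ sin δ cos φ₁, cos δ − sin φ₁ sin φ₂) = 80.31725°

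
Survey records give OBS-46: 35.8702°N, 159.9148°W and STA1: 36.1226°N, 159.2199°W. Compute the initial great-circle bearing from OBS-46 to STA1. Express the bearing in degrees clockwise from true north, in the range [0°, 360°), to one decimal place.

Δλ = 0.6949°
y = sin Δλ · cos φ₂ = 0.009796
x = cos φ₁ sin φ₂ − sin φ₁ cos φ₂ cos Δλ = 0.004440
θ = atan2(y, x) = 65.6188° → 65.6188° (mod 360°)

65.6°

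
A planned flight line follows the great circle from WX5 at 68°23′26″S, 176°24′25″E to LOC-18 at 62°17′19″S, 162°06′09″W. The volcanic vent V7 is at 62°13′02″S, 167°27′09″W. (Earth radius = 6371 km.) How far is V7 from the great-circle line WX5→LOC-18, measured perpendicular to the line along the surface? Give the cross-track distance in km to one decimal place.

WX5: φ = -68.39056°, λ = +176.40694°
LOC-18: φ = -62.28861°, λ = -162.10250°
V7: φ = -62.21722°, λ = -167.45250°
δ₁₃ = central angle WX5→V7 = 0.158693 rad  (haversine)
θ₁₃ = bearing WX5→V7 = 55.082°,  θ₁₂ = bearing WX5→LOC-18 = 65.890°
dₓₜ = R·arcsin(sin δ₁₃ · sin(θ₁₃ − θ₁₂)) = 6371·arcsin(0.15803·sin(-10.807°)) = -188.811 km
|dₓₜ| = 188.811 km

188.8 km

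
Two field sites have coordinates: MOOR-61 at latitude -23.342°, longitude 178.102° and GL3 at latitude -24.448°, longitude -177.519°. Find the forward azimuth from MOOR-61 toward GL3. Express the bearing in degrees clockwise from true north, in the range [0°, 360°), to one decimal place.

Δλ = 4.3790°
y = sin Δλ · cos φ₂ = 0.069508
x = cos φ₁ sin φ₂ − sin φ₁ cos φ₂ cos Δλ = -0.020355
θ = atan2(y, x) = 106.3225° → 106.3225° (mod 360°)

106.3°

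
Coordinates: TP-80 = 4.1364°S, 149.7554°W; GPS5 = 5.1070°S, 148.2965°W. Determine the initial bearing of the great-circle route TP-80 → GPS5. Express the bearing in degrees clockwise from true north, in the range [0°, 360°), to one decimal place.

123.8°

Δλ = 1.4589°
y = sin Δλ · cos φ₂ = 0.025359
x = cos φ₁ sin φ₂ − sin φ₁ cos φ₂ cos Δλ = -0.016963
θ = atan2(y, x) = 123.7788° → 123.7788° (mod 360°)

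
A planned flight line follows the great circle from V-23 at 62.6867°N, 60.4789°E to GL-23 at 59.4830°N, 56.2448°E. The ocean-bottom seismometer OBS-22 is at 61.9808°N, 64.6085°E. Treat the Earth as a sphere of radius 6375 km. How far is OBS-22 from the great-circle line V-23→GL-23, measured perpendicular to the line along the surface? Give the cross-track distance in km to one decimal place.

δ₁₃ = central angle V-23→OBS-22 = 0.035654 rad  (haversine)
θ₁₃ = bearing V-23→OBS-22 = 108.374°,  θ₁₂ = bearing V-23→GL-23 = 214.449°
dₓₜ = R·arcsin(sin δ₁₃ · sin(θ₁₃ − θ₁₂)) = 6375·arcsin(0.03565·sin(-106.075°)) = -218.404 km
|dₓₜ| = 218.404 km

218.4 km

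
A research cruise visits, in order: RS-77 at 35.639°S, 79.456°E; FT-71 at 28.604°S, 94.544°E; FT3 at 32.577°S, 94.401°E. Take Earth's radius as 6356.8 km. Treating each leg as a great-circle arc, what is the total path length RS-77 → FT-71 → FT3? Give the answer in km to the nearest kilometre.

2057 km

RS-77→FT-71: c = 0.254161 rad, d = 1615.65 km
FT-71→FT3: c = 0.069375 rad, d = 441.00 km
Total = 1615.65 + 441.00 = 2056.65 km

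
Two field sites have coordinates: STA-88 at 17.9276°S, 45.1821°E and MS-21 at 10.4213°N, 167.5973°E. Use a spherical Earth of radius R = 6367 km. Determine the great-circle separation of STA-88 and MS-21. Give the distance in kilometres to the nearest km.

13765 km

Δφ = 28.3489°,  Δλ = 122.4152°
a = sin²(Δφ/2) + cos φ₁ cos φ₂ sin²(Δλ/2) = 0.778645
c = 2·arcsin(√a) = 2.161914 rad = 123.8685°
d = R·c = 6367 × 2.161914 = 13764.9 km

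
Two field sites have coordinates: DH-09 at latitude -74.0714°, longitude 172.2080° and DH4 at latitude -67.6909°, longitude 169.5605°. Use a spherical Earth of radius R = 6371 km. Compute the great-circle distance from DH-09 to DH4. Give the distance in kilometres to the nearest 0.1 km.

Δφ = 6.3805°,  Δλ = -2.6475°
a = sin²(Δφ/2) + cos φ₁ cos φ₂ sin²(Δλ/2) = 0.003153
c = 2·arcsin(√a) = 0.112357 rad = 6.4376°
d = R·c = 6371 × 0.112357 = 715.8 km

715.8 km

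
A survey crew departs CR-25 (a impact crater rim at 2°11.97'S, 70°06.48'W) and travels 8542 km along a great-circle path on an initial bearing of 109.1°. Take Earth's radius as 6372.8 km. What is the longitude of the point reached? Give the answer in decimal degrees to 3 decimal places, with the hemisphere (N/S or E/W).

6.680°E

CR-25: φ = -2.19950°, λ = -70.10800°
δ = d/R = 8542/6372.8 = 1.340384 rad
φ₂ = arcsin(sin φ₁ cos δ + cos φ₁ sin δ cos θ)
   = arcsin(-0.03838·0.22838 + 0.99926·0.97357·-0.32722) = -19.09289°
λ₂ = λ₁ + atan2(sin θ sin δ cos φ₁, cos δ − sin φ₁ sin φ₂) = 6.67986°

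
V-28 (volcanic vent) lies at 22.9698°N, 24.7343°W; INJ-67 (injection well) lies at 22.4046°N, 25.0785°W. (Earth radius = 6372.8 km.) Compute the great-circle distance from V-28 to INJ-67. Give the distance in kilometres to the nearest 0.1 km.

Δφ = -0.5652°,  Δλ = -0.3442°
a = sin²(Δφ/2) + cos φ₁ cos φ₂ sin²(Δλ/2) = 0.000032
c = 2·arcsin(√a) = 0.011315 rad = 0.6483°
d = R·c = 6372.8 × 0.011315 = 72.1 km

72.1 km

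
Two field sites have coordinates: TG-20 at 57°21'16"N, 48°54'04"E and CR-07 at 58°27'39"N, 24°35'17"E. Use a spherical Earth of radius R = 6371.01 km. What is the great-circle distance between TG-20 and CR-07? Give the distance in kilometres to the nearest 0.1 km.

1433.7 km

TG-20: φ = +57.35444°, λ = +48.90111°
CR-07: φ = +58.46083°, λ = +24.58806°
Δφ = 1.1064°,  Δλ = -24.3131°
a = sin²(Δφ/2) + cos φ₁ cos φ₂ sin²(Δλ/2) = 0.012606
c = 2·arcsin(√a) = 0.225029 rad = 12.8932°
d = R·c = 6371.01 × 0.225029 = 1433.7 km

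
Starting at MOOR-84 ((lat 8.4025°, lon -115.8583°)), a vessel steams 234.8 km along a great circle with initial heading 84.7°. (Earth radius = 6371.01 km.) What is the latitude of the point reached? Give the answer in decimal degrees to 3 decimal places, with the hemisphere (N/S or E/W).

8.592°N

δ = d/R = 234.8/6371.01 = 0.036854 rad
φ₂ = arcsin(sin φ₁ cos δ + cos φ₁ sin δ cos θ)
   = arcsin(0.14613·0.99932 + 0.98927·0.03685·0.09237) = 8.59181°
λ₂ = λ₁ + atan2(sin θ sin δ cos φ₁, cos δ − sin φ₁ sin φ₂) = -113.73185°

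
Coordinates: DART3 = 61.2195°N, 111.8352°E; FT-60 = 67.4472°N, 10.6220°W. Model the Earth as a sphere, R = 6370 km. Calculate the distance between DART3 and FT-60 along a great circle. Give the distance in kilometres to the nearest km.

Δφ = 6.2277°,  Δλ = -122.4572°
a = sin²(Δφ/2) + cos φ₁ cos φ₂ sin²(Δλ/2) = 0.144827
c = 2·arcsin(√a) = 0.780808 rad = 44.7370°
d = R·c = 6370 × 0.780808 = 4973.7 km

4974 km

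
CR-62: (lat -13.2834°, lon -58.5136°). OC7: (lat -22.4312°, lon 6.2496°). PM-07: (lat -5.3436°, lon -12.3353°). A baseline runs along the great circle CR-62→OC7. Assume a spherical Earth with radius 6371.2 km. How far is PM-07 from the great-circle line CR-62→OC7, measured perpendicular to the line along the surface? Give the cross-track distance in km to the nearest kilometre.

δ₁₃ = central angle CR-62→PM-07 = 0.806041 rad  (haversine)
θ₁₃ = bearing CR-62→PM-07 = 84.611°,  θ₁₂ = bearing CR-62→OC7 = 108.565°
dₓₜ = R·arcsin(sin δ₁₃ · sin(θ₁₃ − θ₁₂)) = 6371.2·arcsin(0.72155·sin(-23.954°)) = -1894.239 km
|dₓₜ| = 1894.239 km

1894 km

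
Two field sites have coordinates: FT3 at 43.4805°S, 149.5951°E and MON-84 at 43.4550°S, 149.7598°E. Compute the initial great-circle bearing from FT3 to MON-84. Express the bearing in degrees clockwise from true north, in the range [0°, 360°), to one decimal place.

78.0°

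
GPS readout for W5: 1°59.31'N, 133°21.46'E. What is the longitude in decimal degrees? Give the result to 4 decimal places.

133° + 21.46′/60 = 133 + 0.35767 = 133.3577°

133.3577°E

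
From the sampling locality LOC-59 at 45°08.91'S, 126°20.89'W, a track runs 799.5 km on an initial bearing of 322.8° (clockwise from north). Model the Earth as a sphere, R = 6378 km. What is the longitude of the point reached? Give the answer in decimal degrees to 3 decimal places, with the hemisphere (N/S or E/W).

131.952°W

LOC-59: φ = -45.14850°, λ = -126.34817°
δ = d/R = 799.5/6378 = 0.125353 rad
φ₂ = arcsin(sin φ₁ cos δ + cos φ₁ sin δ cos θ)
   = arcsin(-0.70894·0.99215 + 0.70527·0.12502·0.79653) = -39.28212°
λ₂ = λ₁ + atan2(sin θ sin δ cos φ₁, cos δ − sin φ₁ sin φ₂) = -131.95241°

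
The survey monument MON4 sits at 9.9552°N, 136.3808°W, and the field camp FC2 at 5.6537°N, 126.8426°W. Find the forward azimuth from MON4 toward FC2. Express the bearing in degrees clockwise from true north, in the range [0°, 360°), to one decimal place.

Δλ = 9.5382°
y = sin Δλ · cos φ₂ = 0.164899
x = cos φ₁ sin φ₂ − sin φ₁ cos φ₂ cos Δλ = -0.072626
θ = atan2(y, x) = 113.7701° → 113.7701° (mod 360°)

113.8°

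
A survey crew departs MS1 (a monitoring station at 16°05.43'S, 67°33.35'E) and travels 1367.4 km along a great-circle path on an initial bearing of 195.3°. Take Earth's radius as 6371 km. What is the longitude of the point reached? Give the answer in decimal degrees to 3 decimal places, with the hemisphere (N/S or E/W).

MS1: φ = -16.09050°, λ = +67.55583°
δ = d/R = 1367.4/6371 = 0.214629 rad
φ₂ = arcsin(sin φ₁ cos δ + cos φ₁ sin δ cos θ)
   = arcsin(-0.27716·0.97706 + 0.96083·0.21298·-0.96456) = -27.91650°
λ₂ = λ₁ + atan2(sin θ sin δ cos φ₁, cos δ − sin φ₁ sin φ₂) = 63.90923°

63.909°E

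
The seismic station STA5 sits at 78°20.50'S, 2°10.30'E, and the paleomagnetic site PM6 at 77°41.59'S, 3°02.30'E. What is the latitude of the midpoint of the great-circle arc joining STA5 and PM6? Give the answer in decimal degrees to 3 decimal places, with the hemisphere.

STA5: φ = -78.34167°, λ = +2.17167°
PM6: φ = -77.69317°, λ = +3.03833°
Bx = cos φ₂ cos Δλ = 0.213123,  By = cos φ₂ sin Δλ = 0.003224
φₘ = atan2(sin φ₁ + sin φ₂, √((cos φ₁ + Bx)² + By²)) = -78.01775°
λₘ = λ₁ + atan2(By, cos φ₁ + Bx) = 2.61655°

78.018°S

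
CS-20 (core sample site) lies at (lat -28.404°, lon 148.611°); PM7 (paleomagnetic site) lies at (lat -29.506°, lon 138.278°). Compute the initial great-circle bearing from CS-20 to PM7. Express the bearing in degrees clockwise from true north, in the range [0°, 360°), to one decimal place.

260.6°

Δλ = -10.3330°
y = sin Δλ · cos φ₂ = -0.156105
x = cos φ₁ sin φ₂ − sin φ₁ cos φ₂ cos Δλ = -0.025946
θ = atan2(y, x) = -99.4369° → 260.5631° (mod 360°)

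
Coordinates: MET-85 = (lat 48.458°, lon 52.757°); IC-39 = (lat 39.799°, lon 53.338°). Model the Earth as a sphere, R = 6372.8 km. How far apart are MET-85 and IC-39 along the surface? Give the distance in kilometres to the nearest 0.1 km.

964.2 km

Δφ = -8.6590°,  Δλ = 0.5810°
a = sin²(Δφ/2) + cos φ₁ cos φ₂ sin²(Δλ/2) = 0.005712
c = 2·arcsin(√a) = 0.151302 rad = 8.6690°
d = R·c = 6372.8 × 0.151302 = 964.2 km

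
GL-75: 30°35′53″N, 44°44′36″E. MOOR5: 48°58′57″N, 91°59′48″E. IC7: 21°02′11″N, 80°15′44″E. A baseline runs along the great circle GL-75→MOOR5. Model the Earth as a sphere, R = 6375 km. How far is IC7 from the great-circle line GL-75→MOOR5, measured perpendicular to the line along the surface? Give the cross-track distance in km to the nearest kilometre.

GL-75: φ = +30.59806°, λ = +44.74333°
MOOR5: φ = +48.98250°, λ = +91.99667°
IC7: φ = +21.03639°, λ = +80.26222°
δ₁₃ = central angle GL-75→IC7 = 0.579721 rad  (haversine)
θ₁₃ = bearing GL-75→IC7 = 98.155°,  θ₁₂ = bearing GL-75→MOOR5 = 48.747°
dₓₜ = R·arcsin(sin δ₁₃ · sin(θ₁₃ − θ₁₂)) = 6375·arcsin(0.54779·sin(49.408°)) = 2734.947 km
|dₓₜ| = 2734.947 km

2735 km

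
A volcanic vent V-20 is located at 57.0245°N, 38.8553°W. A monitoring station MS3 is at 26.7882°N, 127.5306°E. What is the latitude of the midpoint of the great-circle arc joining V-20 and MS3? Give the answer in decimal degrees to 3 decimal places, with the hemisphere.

73.353°N

Bx = cos φ₂ cos Δλ = -0.867597,  By = cos φ₂ sin Δλ = 0.210120
φₘ = atan2(sin φ₁ + sin φ₂, √((cos φ₁ + Bx)² + By²)) = 73.35308°
λₘ = λ₁ + atan2(By, cos φ₁ + Bx) = 108.12532°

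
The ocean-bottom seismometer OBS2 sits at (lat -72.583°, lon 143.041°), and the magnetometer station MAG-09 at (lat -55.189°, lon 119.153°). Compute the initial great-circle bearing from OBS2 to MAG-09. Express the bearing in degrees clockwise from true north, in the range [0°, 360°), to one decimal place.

317.5°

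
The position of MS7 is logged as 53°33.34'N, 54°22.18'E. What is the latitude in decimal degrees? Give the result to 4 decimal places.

53.5557°N

53° + 33.34′/60 = 53 + 0.55567 = 53.5557°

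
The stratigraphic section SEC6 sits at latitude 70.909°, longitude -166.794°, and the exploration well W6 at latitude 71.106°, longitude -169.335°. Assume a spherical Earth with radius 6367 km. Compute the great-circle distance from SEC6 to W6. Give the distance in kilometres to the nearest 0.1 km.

94.5 km

Δφ = 0.1970°,  Δλ = -2.5410°
a = sin²(Δφ/2) + cos φ₁ cos φ₂ sin²(Δλ/2) = 0.000055
c = 2·arcsin(√a) = 0.014836 rad = 0.8500°
d = R·c = 6367 × 0.014836 = 94.5 km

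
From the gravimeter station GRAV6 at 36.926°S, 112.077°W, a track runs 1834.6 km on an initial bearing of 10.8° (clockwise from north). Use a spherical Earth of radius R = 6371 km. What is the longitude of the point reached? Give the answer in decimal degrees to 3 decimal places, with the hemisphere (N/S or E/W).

108.816°W

δ = d/R = 1834.6/6371 = 0.287961 rad
φ₂ = arcsin(sin φ₁ cos δ + cos φ₁ sin δ cos θ)
   = arcsin(-0.60078·0.95882 + 0.79941·0.28400·0.98229) = -20.67311°
λ₂ = λ₁ + atan2(sin θ sin δ cos φ₁, cos δ − sin φ₁ sin φ₂) = -108.81635°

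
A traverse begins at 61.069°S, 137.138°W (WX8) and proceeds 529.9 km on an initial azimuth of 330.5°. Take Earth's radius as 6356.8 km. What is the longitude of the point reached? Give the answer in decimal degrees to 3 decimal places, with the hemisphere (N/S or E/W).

δ = d/R = 529.9/6356.8 = 0.083360 rad
φ₂ = arcsin(sin φ₁ cos δ + cos φ₁ sin δ cos θ)
   = arcsin(-0.87520·0.99653 + 0.48376·0.08326·0.87036) = -56.83586°
λ₂ = λ₁ + atan2(sin θ sin δ cos φ₁, cos δ − sin φ₁ sin φ₂) = -141.43636°

141.436°W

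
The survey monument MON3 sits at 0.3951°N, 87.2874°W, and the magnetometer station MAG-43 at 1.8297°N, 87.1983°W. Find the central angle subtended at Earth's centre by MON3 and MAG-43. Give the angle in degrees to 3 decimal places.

Δφ = 1.4346°,  Δλ = 0.0891°
a = sin²(Δφ/2) + cos φ₁ cos φ₂ sin²(Δλ/2) = 0.000157
c = 2·arcsin(√a) = 0.025087 rad = 1.4374°

1.437°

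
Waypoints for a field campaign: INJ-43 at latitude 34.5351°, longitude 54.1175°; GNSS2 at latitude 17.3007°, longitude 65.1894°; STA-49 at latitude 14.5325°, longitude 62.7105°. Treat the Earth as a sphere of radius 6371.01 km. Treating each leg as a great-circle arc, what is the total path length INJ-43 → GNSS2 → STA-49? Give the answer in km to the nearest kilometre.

2616 km

INJ-43→GNSS2: c = 0.346811 rad, d = 2209.54 km
GNSS2→STA-49: c = 0.063757 rad, d = 406.19 km
Total = 2209.54 + 406.19 = 2615.73 km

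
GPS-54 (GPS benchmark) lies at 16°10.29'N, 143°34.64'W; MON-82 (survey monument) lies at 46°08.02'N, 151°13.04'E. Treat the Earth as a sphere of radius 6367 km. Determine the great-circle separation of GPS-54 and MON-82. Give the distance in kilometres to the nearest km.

6814 km

GPS-54: φ = +16.17150°, λ = -143.57733°
MON-82: φ = +46.13367°, λ = +151.21733°
Δφ = 29.9622°,  Δλ = -65.2053°
a = sin²(Δφ/2) + cos φ₁ cos φ₂ sin²(Δλ/2) = 0.260045
c = 2·arcsin(√a) = 1.070244 rad = 61.3205°
d = R·c = 6367 × 1.070244 = 6814.2 km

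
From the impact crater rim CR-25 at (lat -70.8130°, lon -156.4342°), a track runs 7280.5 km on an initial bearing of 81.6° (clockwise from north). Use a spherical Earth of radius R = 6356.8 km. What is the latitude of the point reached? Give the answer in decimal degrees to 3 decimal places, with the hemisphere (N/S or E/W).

20.249°S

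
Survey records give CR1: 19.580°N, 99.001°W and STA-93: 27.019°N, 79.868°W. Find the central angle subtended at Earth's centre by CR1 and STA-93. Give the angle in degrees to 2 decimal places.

Δφ = 7.4390°,  Δλ = 19.1330°
a = sin²(Δφ/2) + cos φ₁ cos φ₂ sin²(Δλ/2) = 0.027391
c = 2·arcsin(√a) = 0.332534 rad = 19.0528°

19.05°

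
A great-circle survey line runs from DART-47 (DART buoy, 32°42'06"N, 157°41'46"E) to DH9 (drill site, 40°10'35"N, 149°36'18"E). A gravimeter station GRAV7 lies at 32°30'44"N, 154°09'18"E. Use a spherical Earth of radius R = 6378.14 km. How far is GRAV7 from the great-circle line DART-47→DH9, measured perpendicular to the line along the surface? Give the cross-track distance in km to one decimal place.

DART-47: φ = +32.70167°, λ = +157.69611°
DH9: φ = +40.17639°, λ = +149.60500°
GRAV7: φ = +32.51222°, λ = +154.15500°
δ₁₃ = central angle DART-47→GRAV7 = 0.052165 rad  (haversine)
θ₁₃ = bearing DART-47→GRAV7 = 267.322°,  θ₁₂ = bearing DART-47→DH9 = 321.293°
dₓₜ = R·arcsin(sin δ₁₃ · sin(θ₁₃ − θ₁₂)) = 6378.14·arcsin(0.05214·sin(-53.971°)) = -269.034 km
|dₓₜ| = 269.034 km

269.0 km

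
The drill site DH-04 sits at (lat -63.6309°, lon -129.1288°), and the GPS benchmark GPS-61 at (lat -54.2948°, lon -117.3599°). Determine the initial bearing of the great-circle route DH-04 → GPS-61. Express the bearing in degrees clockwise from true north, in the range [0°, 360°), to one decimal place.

38.2°

Δλ = 11.7689°
y = sin Δλ · cos φ₂ = 0.119037
x = cos φ₁ sin φ₂ − sin φ₁ cos φ₂ cos Δλ = 0.151233
θ = atan2(y, x) = 38.2065° → 38.2065° (mod 360°)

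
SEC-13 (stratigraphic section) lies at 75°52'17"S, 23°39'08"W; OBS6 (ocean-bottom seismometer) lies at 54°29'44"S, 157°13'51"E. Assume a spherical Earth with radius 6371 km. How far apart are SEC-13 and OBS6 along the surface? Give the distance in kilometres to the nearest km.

5519 km

SEC-13: φ = -75.87139°, λ = -23.65222°
OBS6: φ = -54.49556°, λ = +157.23083°
Δφ = 21.3758°,  Δλ = -179.1169°
a = sin²(Δφ/2) + cos φ₁ cos φ₂ sin²(Δλ/2) = 0.176151
c = 2·arcsin(√a) = 0.866238 rad = 49.6318°
d = R·c = 6371 × 0.866238 = 5518.8 km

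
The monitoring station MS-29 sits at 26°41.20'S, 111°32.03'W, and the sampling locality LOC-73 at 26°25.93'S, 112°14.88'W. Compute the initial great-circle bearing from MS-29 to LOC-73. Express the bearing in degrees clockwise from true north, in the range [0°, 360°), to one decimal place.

291.6°

MS-29: φ = -26.68667°, λ = -111.53383°
LOC-73: φ = -26.43217°, λ = -112.24800°
Δλ = -0.7142°
y = sin Δλ · cos φ₂ = -0.011161
x = cos φ₁ sin φ₂ − sin φ₁ cos φ₂ cos Δλ = 0.004411
θ = atan2(y, x) = -68.4375° → 291.5625° (mod 360°)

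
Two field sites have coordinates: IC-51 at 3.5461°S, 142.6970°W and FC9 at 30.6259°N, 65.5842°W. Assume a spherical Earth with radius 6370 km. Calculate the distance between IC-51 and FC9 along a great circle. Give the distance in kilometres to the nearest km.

8982 km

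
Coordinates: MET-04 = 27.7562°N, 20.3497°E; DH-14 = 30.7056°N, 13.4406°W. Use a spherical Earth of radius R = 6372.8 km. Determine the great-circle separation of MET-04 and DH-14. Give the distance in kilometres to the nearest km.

3284 km

Δφ = 2.9494°,  Δλ = -33.7903°
a = sin²(Δφ/2) + cos φ₁ cos φ₂ sin²(Δλ/2) = 0.064926
c = 2·arcsin(√a) = 0.515294 rad = 29.5242°
d = R·c = 6372.8 × 0.515294 = 3283.9 km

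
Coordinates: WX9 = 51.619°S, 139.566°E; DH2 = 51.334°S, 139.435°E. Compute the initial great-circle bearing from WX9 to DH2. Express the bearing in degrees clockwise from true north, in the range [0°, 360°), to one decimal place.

Δλ = -0.1310°
y = sin Δλ · cos φ₂ = -0.001428
x = cos φ₁ sin φ₂ − sin φ₁ cos φ₂ cos Δλ = 0.004973
θ = atan2(y, x) = -16.0269° → 343.9731° (mod 360°)

344.0°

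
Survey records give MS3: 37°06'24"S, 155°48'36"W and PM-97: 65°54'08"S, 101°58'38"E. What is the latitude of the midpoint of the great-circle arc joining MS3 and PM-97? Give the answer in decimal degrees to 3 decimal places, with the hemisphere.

MS3: φ = -37.10667°, λ = -155.81000°
PM-97: φ = -65.90222°, λ = +101.97722°
Bx = cos φ₂ cos Δλ = -0.086372,  By = cos φ₂ sin Δλ = -0.399055
φₘ = atan2(sin φ₁ + sin φ₂, √((cos φ₁ + Bx)² + By²)) = -61.72660°
λₘ = λ₁ + atan2(By, cos φ₁ + Bx) = 174.89119°

61.727°S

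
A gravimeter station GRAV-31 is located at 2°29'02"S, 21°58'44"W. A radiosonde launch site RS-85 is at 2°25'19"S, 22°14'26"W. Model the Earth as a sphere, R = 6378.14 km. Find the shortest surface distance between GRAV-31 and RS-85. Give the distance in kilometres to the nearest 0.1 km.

29.9 km

GRAV-31: φ = -2.48389°, λ = -21.97889°
RS-85: φ = -2.42194°, λ = -22.24056°
Δφ = 0.0619°,  Δλ = -0.2617°
a = sin²(Δφ/2) + cos φ₁ cos φ₂ sin²(Δλ/2) = 0.000005
c = 2·arcsin(√a) = 0.004689 rad = 0.2687°
d = R·c = 6378.14 × 0.004689 = 29.9 km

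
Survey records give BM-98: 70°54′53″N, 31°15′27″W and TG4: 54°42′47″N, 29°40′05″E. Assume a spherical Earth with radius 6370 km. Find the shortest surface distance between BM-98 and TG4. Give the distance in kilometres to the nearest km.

BM-98: φ = +70.91472°, λ = -31.25750°
TG4: φ = +54.71306°, λ = +29.66806°
Δφ = -16.2017°,  Δλ = 60.9256°
a = sin²(Δφ/2) + cos φ₁ cos φ₂ sin²(Δλ/2) = 0.068406
c = 2·arcsin(√a) = 0.529244 rad = 30.3235°
d = R·c = 6370 × 0.529244 = 3371.3 km

3371 km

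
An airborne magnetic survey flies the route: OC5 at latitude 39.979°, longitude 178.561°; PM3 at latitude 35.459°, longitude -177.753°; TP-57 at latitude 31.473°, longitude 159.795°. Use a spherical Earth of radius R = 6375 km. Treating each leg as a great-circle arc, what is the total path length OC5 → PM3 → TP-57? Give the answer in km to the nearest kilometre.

2724 km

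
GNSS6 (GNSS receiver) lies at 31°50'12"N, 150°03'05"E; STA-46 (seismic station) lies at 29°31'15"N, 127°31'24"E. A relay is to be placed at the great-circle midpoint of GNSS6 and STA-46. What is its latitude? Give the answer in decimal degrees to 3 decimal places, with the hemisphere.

31.170°N

GNSS6: φ = +31.83667°, λ = +150.05139°
STA-46: φ = +29.52083°, λ = +127.52333°
Bx = cos φ₂ cos Δλ = 0.803775,  By = cos φ₂ sin Δλ = -0.333396
φₘ = atan2(sin φ₁ + sin φ₂, √((cos φ₁ + Bx)² + By²)) = 31.16997°
λₘ = λ₁ + atan2(By, cos φ₁ + Bx) = 138.65053°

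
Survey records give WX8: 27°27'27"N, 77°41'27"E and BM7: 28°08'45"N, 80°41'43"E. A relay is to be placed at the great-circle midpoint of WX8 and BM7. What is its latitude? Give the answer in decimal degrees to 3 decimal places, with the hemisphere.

WX8: φ = +27.45750°, λ = +77.69083°
BM7: φ = +28.14583°, λ = +80.69528°
Bx = cos φ₂ cos Δλ = 0.880538,  By = cos φ₂ sin Δλ = 0.046216
φₘ = atan2(sin φ₁ + sin φ₂, √((cos φ₁ + Bx)² + By²)) = 27.80979°
λₘ = λ₁ + atan2(By, cos φ₁ + Bx) = 79.18830°

27.810°N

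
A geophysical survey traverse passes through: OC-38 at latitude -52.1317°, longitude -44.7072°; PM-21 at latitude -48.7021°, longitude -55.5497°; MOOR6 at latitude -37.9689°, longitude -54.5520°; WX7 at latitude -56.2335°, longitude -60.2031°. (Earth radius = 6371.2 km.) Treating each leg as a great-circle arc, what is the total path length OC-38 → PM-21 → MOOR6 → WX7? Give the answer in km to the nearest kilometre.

OC-38→PM-21: c = 0.134438 rad, d = 856.53 km
PM-21→MOOR6: c = 0.187753 rad, d = 1196.21 km
MOOR6→WX7: c = 0.325504 rad, d = 2073.85 km
Total = 856.53 + 1196.21 + 2073.85 = 4126.59 km

4127 km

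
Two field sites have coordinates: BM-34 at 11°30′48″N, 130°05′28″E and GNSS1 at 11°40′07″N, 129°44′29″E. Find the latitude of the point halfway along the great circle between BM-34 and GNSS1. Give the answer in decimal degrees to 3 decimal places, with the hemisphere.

BM-34: φ = +11.51333°, λ = +130.09111°
GNSS1: φ = +11.66861°, λ = +129.74139°
Bx = cos φ₂ cos Δλ = 0.979316,  By = cos φ₂ sin Δλ = -0.005978
φₘ = atan2(sin φ₁ + sin φ₂, √((cos φ₁ + Bx)² + By²)) = 11.59102°
λₘ = λ₁ + atan2(By, cos φ₁ + Bx) = 129.91630°

11.591°N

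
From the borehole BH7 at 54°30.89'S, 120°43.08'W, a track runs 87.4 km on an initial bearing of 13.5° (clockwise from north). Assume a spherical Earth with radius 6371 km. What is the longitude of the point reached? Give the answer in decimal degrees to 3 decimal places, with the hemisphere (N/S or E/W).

120.408°W

BH7: φ = -54.51483°, λ = -120.71800°
δ = d/R = 87.4/6371 = 0.013718 rad
φ₂ = arcsin(sin φ₁ cos δ + cos φ₁ sin δ cos θ)
   = arcsin(-0.81427·0.99991 + 0.58049·0.01372·0.97237) = -53.75014°
λ₂ = λ₁ + atan2(sin θ sin δ cos φ₁, cos δ − sin φ₁ sin φ₂) = -120.40770°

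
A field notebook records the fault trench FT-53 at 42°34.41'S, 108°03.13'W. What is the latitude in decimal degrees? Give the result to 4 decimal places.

42.5735°S

42° + 34.41′/60 = 42 + 0.57350 = 42.5735°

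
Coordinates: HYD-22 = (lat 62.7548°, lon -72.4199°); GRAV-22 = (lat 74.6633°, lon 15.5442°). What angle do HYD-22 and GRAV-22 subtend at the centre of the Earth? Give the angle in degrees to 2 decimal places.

30.49°

Δφ = 11.9085°,  Δλ = 87.9641°
a = sin²(Δφ/2) + cos φ₁ cos φ₂ sin²(Δλ/2) = 0.069152
c = 2·arcsin(√a) = 0.532193 rad = 30.4924°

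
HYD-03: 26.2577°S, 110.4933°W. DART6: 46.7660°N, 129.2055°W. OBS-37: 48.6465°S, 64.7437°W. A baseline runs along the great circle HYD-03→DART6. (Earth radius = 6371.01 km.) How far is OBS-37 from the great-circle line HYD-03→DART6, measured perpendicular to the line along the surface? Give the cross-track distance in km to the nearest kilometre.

2306 km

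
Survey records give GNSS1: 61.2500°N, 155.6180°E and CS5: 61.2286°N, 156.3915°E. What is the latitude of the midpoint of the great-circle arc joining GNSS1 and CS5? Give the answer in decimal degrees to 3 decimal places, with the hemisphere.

61.240°N

Bx = cos φ₂ cos Δλ = 0.481272,  By = cos φ₂ sin Δλ = 0.006498
φₘ = atan2(sin φ₁ + sin φ₂, √((cos φ₁ + Bx)² + By²)) = 61.23985°
λₘ = λ₁ + atan2(By, cos φ₁ + Bx) = 156.00488°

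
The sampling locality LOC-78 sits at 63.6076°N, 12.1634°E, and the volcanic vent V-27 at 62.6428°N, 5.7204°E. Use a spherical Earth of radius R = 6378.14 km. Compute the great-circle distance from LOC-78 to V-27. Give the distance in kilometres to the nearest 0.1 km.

Δφ = -0.9648°,  Δλ = -6.4430°
a = sin²(Δφ/2) + cos φ₁ cos φ₂ sin²(Δλ/2) = 0.000716
c = 2·arcsin(√a) = 0.053522 rad = 3.0666°
d = R·c = 6378.14 × 0.053522 = 341.4 km

341.4 km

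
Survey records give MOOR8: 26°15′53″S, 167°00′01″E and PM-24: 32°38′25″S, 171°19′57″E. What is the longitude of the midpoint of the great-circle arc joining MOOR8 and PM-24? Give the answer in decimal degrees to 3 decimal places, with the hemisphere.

MOOR8: φ = -26.26472°, λ = +167.00028°
PM-24: φ = -32.64028°, λ = +171.33250°
Bx = cos φ₂ cos Δλ = 0.839667,  By = cos φ₂ sin Δλ = 0.063610
φₘ = atan2(sin φ₁ + sin φ₂, √((cos φ₁ + Bx)² + By²)) = -29.47002°
λₘ = λ₁ + atan2(By, cos φ₁ + Bx) = 169.09823°

169.098°E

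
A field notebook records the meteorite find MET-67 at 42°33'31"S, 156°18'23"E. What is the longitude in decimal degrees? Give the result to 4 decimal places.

156.3064°E

156° + 18′/60 + 23″/3600 = 156 + 0.30000 + 0.00639 = 156.3064°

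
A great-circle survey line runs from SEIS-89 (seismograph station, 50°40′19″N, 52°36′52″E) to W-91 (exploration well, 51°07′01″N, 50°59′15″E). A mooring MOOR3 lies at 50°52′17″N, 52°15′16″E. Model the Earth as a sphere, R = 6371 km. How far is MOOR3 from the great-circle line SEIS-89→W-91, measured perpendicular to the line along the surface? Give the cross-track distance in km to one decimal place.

10.0 km

SEIS-89: φ = +50.67194°, λ = +52.61444°
W-91: φ = +51.11694°, λ = +50.98750°
MOOR3: φ = +50.87139°, λ = +52.25444°
δ₁₃ = central angle SEIS-89→MOOR3 = 0.005283 rad  (haversine)
θ₁₃ = bearing SEIS-89→MOOR3 = 311.359°,  θ₁₂ = bearing SEIS-89→W-91 = 294.073°
dₓₜ = R·arcsin(sin δ₁₃ · sin(θ₁₃ − θ₁₂)) = 6371·arcsin(0.00528·sin(17.285°)) = 10.000 km
|dₓₜ| = 10.000 km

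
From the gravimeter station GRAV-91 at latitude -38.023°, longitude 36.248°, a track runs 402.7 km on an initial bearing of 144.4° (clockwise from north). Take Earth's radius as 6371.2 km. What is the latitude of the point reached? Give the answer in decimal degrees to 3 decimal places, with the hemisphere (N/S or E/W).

δ = d/R = 402.7/6371.2 = 0.063206 rad
φ₂ = arcsin(sin φ₁ cos δ + cos φ₁ sin δ cos θ)
   = arcsin(-0.61598·0.99800 + 0.78776·0.06316·-0.81310) = -40.93530°
λ₂ = λ₁ + atan2(sin θ sin δ cos φ₁, cos δ − sin φ₁ sin φ₂) = 39.03781°

40.935°S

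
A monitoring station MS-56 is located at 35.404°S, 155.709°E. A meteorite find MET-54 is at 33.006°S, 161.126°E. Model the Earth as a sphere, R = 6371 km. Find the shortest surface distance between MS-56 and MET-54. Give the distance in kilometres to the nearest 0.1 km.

564.9 km

Δφ = 2.3980°,  Δλ = 5.4170°
a = sin²(Δφ/2) + cos φ₁ cos φ₂ sin²(Δλ/2) = 0.001964
c = 2·arcsin(√a) = 0.088668 rad = 5.0803°
d = R·c = 6371 × 0.088668 = 564.9 km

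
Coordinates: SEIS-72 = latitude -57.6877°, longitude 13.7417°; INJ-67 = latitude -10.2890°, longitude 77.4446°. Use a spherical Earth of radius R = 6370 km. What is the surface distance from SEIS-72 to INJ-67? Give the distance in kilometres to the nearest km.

7496 km

Δφ = 47.3987°,  Δλ = 63.7029°
a = sin²(Δφ/2) + cos φ₁ cos φ₂ sin²(Δλ/2) = 0.308021
c = 2·arcsin(√a) = 1.176717 rad = 67.4209°
d = R·c = 6370 × 1.176717 = 7495.7 km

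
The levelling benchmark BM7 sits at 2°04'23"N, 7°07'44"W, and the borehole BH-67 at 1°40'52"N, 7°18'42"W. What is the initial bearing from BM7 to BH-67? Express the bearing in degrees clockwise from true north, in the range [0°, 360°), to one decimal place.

205.0°

BM7: φ = +2.07306°, λ = -7.12889°
BH-67: φ = +1.68111°, λ = -7.31167°
Δλ = -0.1828°
y = sin Δλ · cos φ₂ = -0.003189
x = cos φ₁ sin φ₂ − sin φ₁ cos φ₂ cos Δλ = -0.006840
θ = atan2(y, x) = -155.0074° → 204.9926° (mod 360°)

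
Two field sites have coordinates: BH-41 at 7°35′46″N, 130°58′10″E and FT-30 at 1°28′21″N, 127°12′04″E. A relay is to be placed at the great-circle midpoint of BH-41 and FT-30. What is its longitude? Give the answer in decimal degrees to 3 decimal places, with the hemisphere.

BH-41: φ = +7.59611°, λ = +130.96944°
FT-30: φ = +1.47250°, λ = +127.20111°
Bx = cos φ₂ cos Δλ = 0.997508,  By = cos φ₂ sin Δλ = -0.065701
φₘ = atan2(sin φ₁ + sin φ₂, √((cos φ₁ + Bx)² + By²)) = 4.53675°
λₘ = λ₁ + atan2(By, cos φ₁ + Bx) = 129.07728°

129.077°E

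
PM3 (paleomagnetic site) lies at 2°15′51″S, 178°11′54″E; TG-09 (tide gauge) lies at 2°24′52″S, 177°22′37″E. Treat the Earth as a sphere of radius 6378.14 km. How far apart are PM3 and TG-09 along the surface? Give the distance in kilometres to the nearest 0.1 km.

PM3: φ = -2.26417°, λ = +178.19833°
TG-09: φ = -2.41444°, λ = +177.37694°
Δφ = -0.1503°,  Δλ = -0.8214°
a = sin²(Δφ/2) + cos φ₁ cos φ₂ sin²(Δλ/2) = 0.000053
c = 2·arcsin(√a) = 0.014562 rad = 0.8343°
d = R·c = 6378.14 × 0.014562 = 92.9 km

92.9 km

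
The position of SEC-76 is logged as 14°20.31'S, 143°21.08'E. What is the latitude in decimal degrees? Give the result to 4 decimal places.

14° + 20.31′/60 = 14 + 0.33850 = 14.3385°

14.3385°S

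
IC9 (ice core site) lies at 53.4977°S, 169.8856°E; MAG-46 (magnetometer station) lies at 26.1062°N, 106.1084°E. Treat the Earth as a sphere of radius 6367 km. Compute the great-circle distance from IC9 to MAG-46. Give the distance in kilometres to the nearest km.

Δφ = 79.6039°,  Δλ = -63.7772°
a = sin²(Δφ/2) + cos φ₁ cos φ₂ sin²(Δλ/2) = 0.558843
c = 2·arcsin(√a) = 1.688756 rad = 96.7586°
d = R·c = 6367 × 1.688756 = 10752.3 km

10752 km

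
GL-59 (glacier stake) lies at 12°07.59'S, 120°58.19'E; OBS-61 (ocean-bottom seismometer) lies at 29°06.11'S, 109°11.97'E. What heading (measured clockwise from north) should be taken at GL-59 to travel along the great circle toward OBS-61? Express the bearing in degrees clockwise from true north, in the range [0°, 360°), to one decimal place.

GL-59: φ = -12.12650°, λ = +120.96983°
OBS-61: φ = -29.10183°, λ = +109.19950°
Δλ = -11.7703°
y = sin Δλ · cos φ₂ = -0.178237
x = cos φ₁ sin φ₂ − sin φ₁ cos φ₂ cos Δλ = -0.295819
θ = atan2(y, x) = -148.9302° → 211.0698° (mod 360°)

211.1°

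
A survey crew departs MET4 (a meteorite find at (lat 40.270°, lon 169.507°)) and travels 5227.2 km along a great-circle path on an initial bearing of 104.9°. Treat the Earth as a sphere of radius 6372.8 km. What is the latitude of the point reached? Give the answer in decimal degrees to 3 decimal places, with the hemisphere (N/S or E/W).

17.301°N

δ = d/R = 5227.2/6372.8 = 0.820236 rad
φ₂ = arcsin(sin φ₁ cos δ + cos φ₁ sin δ cos θ)
   = arcsin(0.64639·0.68205 + 0.76301·0.73131·-0.25713) = 17.30100°
λ₂ = λ₁ + atan2(sin θ sin δ cos φ₁, cos δ − sin φ₁ sin φ₂) = -142.74389°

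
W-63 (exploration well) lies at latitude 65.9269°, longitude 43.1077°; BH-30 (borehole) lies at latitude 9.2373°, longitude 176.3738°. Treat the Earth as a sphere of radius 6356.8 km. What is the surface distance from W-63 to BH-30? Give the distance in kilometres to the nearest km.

Δφ = -56.6896°,  Δλ = 133.2661°
a = sin²(Δφ/2) + cos φ₁ cos φ₂ sin²(Δλ/2) = 0.564692
c = 2·arcsin(√a) = 1.700543 rad = 97.4339°
d = R·c = 6356.8 × 1.700543 = 10810.0 km

10810 km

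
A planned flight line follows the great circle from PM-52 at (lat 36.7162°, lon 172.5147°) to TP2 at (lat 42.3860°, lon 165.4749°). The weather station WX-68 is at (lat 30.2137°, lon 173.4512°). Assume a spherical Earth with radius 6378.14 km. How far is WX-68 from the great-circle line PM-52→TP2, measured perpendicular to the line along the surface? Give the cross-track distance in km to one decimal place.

δ₁₃ = central angle PM-52→WX-68 = 0.114304 rad  (haversine)
θ₁₃ = bearing PM-52→WX-68 = 172.887°,  θ₁₂ = bearing PM-52→TP2 = 318.446°
dₓₜ = R·arcsin(sin δ₁₃ · sin(θ₁₃ − θ₁₂)) = 6378.14·arcsin(0.11406·sin(-145.559°)) = -411.705 km
|dₓₜ| = 411.705 km

411.7 km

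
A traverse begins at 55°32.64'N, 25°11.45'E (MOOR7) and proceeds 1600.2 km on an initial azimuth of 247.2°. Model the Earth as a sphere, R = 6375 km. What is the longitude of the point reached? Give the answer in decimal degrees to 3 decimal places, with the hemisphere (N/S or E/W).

MOOR7: φ = +55.54400°, λ = +25.19083°
δ = d/R = 1600.2/6375 = 0.251012 rad
φ₂ = arcsin(sin φ₁ cos δ + cos φ₁ sin δ cos θ)
   = arcsin(0.82456·0.96866 + 0.56577·0.24838·-0.38752) = 48.09586°
λ₂ = λ₁ + atan2(sin θ sin δ cos φ₁, cos δ − sin φ₁ sin φ₂) = 5.14102°

5.141°E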